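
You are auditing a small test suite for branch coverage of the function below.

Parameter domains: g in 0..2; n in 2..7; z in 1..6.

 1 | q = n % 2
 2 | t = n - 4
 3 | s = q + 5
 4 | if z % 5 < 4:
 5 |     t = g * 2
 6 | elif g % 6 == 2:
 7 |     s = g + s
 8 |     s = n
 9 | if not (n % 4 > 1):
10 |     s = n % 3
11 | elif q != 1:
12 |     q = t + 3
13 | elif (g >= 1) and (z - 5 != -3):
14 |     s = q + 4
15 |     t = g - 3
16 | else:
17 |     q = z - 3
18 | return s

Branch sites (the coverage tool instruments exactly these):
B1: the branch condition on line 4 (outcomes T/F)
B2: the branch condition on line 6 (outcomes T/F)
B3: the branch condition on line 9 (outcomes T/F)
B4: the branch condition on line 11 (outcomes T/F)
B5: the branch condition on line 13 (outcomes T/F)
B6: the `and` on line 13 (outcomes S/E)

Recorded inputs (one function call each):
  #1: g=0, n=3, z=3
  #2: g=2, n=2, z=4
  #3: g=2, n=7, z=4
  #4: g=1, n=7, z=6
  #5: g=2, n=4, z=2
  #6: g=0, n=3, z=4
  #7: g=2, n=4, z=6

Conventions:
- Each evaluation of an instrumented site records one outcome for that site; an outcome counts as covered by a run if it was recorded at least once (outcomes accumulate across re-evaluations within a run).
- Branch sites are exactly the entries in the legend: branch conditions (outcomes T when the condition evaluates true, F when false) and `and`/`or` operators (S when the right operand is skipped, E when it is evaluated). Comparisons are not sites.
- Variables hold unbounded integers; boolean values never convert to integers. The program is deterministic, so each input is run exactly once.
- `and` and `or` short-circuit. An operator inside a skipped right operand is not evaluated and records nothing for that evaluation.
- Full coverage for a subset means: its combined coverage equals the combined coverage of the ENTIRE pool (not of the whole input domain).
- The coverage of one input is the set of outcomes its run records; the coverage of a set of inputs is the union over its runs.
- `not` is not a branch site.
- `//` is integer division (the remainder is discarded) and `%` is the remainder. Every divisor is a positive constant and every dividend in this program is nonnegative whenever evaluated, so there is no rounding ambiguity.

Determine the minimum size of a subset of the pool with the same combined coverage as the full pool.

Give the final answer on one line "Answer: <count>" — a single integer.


input #1 (g=0, n=3, z=3): events B1->T, B3->F, B4->F, B6->S, B5->F; covers B1=T, B3=F, B4=F, B5=F, B6=S
input #2 (g=2, n=2, z=4): events B1->F, B2->T, B3->F, B4->T; covers B1=F, B2=T, B3=F, B4=T
input #3 (g=2, n=7, z=4): events B1->F, B2->T, B3->F, B4->F, B6->E, B5->T; covers B1=F, B2=T, B3=F, B4=F, B5=T, B6=E
input #4 (g=1, n=7, z=6): events B1->T, B3->F, B4->F, B6->E, B5->T; covers B1=T, B3=F, B4=F, B5=T, B6=E
input #5 (g=2, n=4, z=2): events B1->T, B3->T; covers B1=T, B3=T
input #6 (g=0, n=3, z=4): events B1->F, B2->F, B3->F, B4->F, B6->S, B5->F; covers B1=F, B2=F, B3=F, B4=F, B5=F, B6=S
input #7 (g=2, n=4, z=6): events B1->T, B3->T; covers B1=T, B3=T
the full pool covers 12 outcomes: B1=T, B1=F, B2=T, B2=F, B3=T, B3=F, B4=T, B4=F, B5=T, B5=F, B6=S, B6=E
every size-1 subset falls short of the 12 outcomes (best: 6/12)
every size-2 subset falls short of the 12 outcomes (best: 9/12)
every size-3 subset falls short of the 12 outcomes (best: 11/12)
size 4: inputs {2, 3, 5, 6} cover all 12 outcomes, and no lexicographically smaller subset of this size does
Answer: 4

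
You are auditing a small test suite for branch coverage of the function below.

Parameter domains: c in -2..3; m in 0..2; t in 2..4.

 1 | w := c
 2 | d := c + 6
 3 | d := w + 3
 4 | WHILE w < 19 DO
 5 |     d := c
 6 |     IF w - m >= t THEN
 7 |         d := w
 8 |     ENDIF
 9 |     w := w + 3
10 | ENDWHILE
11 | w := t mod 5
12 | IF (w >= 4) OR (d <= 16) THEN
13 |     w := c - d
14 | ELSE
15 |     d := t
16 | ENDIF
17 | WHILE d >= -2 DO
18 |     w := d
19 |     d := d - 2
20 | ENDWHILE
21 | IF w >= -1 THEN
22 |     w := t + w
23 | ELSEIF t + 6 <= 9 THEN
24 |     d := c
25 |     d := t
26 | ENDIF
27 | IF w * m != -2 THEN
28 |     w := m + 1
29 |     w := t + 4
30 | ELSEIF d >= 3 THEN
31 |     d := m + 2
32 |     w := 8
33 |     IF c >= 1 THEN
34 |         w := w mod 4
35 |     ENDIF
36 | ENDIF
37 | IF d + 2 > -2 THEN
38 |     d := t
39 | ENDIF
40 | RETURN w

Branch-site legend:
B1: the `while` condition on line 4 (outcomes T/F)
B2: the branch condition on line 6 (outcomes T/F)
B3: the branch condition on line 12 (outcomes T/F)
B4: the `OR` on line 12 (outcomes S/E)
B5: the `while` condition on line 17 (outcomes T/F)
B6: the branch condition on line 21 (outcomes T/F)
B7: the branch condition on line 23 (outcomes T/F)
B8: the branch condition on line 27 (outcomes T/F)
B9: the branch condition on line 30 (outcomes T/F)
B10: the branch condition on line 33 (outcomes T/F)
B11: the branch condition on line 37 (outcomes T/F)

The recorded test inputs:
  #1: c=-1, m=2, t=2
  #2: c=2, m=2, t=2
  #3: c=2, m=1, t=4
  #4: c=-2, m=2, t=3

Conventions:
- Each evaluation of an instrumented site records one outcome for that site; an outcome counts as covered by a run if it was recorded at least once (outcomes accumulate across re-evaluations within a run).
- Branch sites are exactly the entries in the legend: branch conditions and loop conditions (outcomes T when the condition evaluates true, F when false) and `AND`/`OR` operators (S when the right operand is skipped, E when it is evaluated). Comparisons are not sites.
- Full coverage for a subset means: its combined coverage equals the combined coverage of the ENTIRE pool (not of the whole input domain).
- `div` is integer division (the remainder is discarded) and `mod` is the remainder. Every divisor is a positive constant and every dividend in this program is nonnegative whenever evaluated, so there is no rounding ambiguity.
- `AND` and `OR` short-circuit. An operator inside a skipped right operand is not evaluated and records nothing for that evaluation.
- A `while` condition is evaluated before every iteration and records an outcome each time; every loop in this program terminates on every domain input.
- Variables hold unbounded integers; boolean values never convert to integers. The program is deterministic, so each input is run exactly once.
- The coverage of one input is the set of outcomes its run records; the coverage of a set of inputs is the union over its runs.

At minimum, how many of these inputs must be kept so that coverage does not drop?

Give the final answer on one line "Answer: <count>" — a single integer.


#1 (c=-1, m=2, t=2) -> covered: B1=T, B1=F, B2=T, B2=F, B3=F, B4=E, B5=T, B5=F, B6=F, B7=T, B8=T, B11=T
#2 (c=2, m=2, t=2) -> covered: B1=T, B1=F, B2=T, B2=F, B3=F, B4=E, B5=T, B5=F, B6=F, B7=T, B8=T, B11=T
#3 (c=2, m=1, t=4) -> covered: B1=T, B1=F, B2=T, B2=F, B3=T, B4=S, B5=T, B5=F, B6=T, B8=T, B11=T
#4 (c=-2, m=2, t=3) -> covered: B1=T, B1=F, B2=T, B2=F, B3=T, B4=E, B5=T, B5=F, B6=F, B7=T, B8=T, B11=T
together the pool reaches 15 outcomes: B1=T, B1=F, B2=T, B2=F, B3=T, B3=F, B4=S, B4=E, B5=T, B5=F, B6=T, B6=F, B7=T, B8=T, B11=T
no size-1 subset reaches all 15 outcomes (best union: 12/15)
the canonical winner is {1, 3}: size 2, full 15-outcome coverage, earliest index list among size-2 covers
Answer: 2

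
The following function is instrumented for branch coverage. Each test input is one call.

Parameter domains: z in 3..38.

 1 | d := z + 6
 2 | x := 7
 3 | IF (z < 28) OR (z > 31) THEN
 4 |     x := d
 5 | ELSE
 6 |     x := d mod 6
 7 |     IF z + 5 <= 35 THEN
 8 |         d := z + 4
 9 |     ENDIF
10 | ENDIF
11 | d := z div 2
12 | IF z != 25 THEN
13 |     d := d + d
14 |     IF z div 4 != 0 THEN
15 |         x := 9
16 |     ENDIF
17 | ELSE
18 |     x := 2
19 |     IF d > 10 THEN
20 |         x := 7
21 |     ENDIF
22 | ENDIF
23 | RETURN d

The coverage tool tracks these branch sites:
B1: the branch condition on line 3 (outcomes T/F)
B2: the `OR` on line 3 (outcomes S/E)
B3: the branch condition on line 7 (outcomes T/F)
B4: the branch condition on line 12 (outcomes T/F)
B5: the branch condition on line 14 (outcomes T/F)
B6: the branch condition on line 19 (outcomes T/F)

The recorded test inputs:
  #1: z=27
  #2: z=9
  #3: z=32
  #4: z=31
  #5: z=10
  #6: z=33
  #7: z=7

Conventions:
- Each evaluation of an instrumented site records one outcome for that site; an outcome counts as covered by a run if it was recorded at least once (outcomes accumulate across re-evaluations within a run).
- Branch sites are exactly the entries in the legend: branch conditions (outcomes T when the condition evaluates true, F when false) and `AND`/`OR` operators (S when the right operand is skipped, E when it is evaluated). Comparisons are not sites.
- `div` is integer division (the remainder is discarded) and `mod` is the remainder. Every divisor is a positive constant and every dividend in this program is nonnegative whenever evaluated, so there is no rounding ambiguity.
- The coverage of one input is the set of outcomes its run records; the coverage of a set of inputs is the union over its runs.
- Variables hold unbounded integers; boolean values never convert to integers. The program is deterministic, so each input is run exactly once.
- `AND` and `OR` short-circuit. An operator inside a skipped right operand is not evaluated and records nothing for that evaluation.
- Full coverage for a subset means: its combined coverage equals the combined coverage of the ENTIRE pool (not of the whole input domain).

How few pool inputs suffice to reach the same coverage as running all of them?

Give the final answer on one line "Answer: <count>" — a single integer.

run #1 (z=27) runs B2->S, B1->T, B4->T, B5->T; records B1=T, B2=S, B4=T, B5=T
run #2 (z=9) runs B2->S, B1->T, B4->T, B5->T; records B1=T, B2=S, B4=T, B5=T
run #3 (z=32) runs B2->E, B1->T, B4->T, B5->T; records B1=T, B2=E, B4=T, B5=T
run #4 (z=31) runs B2->E, B1->F, B3->F, B4->T, B5->T; records B1=F, B2=E, B3=F, B4=T, B5=T
run #5 (z=10) runs B2->S, B1->T, B4->T, B5->T; records B1=T, B2=S, B4=T, B5=T
run #6 (z=33) runs B2->E, B1->T, B4->T, B5->T; records B1=T, B2=E, B4=T, B5=T
run #7 (z=7) runs B2->S, B1->T, B4->T, B5->T; records B1=T, B2=S, B4=T, B5=T
pool-wide coverage (7 outcomes): B1=T, B1=F, B2=S, B2=E, B3=F, B4=T, B5=T
size 1 is not enough: best union over all size-1 subsets is 5/7
the canonical winner is {1, 4}: size 2, full 7-outcome coverage, earliest index list among size-2 covers

Answer: 2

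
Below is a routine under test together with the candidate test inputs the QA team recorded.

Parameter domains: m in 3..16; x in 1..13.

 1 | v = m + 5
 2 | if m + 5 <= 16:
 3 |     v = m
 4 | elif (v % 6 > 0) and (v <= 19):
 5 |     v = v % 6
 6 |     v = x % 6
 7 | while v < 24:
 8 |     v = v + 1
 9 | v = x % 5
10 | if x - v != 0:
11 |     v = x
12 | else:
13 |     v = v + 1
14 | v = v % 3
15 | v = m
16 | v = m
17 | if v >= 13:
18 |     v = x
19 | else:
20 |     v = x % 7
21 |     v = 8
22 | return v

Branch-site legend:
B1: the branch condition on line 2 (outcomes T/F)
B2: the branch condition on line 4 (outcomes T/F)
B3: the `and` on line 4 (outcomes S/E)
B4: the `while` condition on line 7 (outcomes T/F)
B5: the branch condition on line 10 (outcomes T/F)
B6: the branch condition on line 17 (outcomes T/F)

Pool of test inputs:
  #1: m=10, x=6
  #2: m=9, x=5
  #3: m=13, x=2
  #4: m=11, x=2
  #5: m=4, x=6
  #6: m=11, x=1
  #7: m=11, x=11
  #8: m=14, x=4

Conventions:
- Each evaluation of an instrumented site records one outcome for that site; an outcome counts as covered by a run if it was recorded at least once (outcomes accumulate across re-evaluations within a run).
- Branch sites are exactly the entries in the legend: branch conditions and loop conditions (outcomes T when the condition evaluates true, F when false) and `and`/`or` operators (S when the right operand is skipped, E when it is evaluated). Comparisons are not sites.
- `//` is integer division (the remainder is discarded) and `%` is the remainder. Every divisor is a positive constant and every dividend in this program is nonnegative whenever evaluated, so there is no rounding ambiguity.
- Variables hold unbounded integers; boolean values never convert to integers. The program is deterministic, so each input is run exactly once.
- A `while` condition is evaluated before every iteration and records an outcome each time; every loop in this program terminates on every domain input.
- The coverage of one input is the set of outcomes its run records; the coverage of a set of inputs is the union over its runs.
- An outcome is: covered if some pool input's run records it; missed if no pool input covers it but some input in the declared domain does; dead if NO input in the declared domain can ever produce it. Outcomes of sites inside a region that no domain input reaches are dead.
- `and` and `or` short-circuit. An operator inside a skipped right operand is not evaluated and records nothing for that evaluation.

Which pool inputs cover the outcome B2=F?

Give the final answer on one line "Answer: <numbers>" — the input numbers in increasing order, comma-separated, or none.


input #1 (m=10, x=6): misses B2=F
input #2 (m=9, x=5): misses B2=F
input #3 (m=13, x=2): covers B2=F
input #4 (m=11, x=2): misses B2=F
input #5 (m=4, x=6): misses B2=F
input #6 (m=11, x=1): misses B2=F
input #7 (m=11, x=11): misses B2=F
input #8 (m=14, x=4): misses B2=F
Answer: 3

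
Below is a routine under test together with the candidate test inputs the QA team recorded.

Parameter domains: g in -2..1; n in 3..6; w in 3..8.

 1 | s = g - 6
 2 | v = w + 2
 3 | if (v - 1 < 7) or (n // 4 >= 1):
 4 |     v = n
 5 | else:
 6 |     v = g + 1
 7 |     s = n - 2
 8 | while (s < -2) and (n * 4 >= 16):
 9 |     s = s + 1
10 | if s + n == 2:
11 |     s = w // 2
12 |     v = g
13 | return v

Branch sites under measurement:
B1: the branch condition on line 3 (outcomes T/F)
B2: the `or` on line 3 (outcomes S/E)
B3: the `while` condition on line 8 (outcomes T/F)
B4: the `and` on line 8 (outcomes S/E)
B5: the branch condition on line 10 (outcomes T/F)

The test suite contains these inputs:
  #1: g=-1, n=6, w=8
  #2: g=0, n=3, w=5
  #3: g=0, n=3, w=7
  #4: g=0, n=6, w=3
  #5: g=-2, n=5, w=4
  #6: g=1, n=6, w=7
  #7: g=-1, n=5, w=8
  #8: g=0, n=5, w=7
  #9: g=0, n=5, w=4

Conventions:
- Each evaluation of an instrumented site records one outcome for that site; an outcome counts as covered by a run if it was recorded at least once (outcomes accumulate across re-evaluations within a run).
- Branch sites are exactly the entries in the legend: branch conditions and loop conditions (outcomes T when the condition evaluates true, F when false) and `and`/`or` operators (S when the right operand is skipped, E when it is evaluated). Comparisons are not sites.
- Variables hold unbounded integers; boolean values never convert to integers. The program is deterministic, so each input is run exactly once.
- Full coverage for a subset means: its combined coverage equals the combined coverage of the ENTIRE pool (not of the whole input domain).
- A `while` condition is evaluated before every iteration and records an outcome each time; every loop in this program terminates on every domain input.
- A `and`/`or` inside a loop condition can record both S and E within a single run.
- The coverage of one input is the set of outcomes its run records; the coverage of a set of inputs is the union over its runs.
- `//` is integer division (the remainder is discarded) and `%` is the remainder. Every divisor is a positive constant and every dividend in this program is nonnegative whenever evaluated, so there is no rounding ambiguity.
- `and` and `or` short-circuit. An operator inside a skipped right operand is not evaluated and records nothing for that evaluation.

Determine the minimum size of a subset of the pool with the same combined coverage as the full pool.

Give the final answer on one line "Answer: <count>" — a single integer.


#1 (g=-1, n=6, w=8) -> B2->E, B1->T, B4->E, B3->T, B4->E, B3->T, B4->E, B3->T, B4->E, B3->T, B4->E, B3->T, B4->S, B3->F, ...; covered: B1=T, B2=E, B3=T, B3=F, B4=S, B4=E, B5=F
#2 (g=0, n=3, w=5) -> B2->S, B1->T, B4->E, B3->F, B5->F; covered: B1=T, B2=S, B3=F, B4=E, B5=F
#3 (g=0, n=3, w=7) -> B2->E, B1->F, B4->S, B3->F, B5->F; covered: B1=F, B2=E, B3=F, B4=S, B5=F
#4 (g=0, n=6, w=3) -> B2->S, B1->T, B4->E, B3->T, B4->E, B3->T, B4->E, B3->T, B4->E, B3->T, B4->S, B3->F, B5->F; covered: B1=T, B2=S, B3=T, B3=F, B4=S, B4=E, B5=F
#5 (g=-2, n=5, w=4) -> B2->S, B1->T, B4->E, B3->T, B4->E, B3->T, B4->E, B3->T, B4->E, B3->T, B4->E, B3->T, B4->E, B3->T, ...; covered: B1=T, B2=S, B3=T, B3=F, B4=S, B4=E, B5=F
#6 (g=1, n=6, w=7) -> B2->E, B1->T, B4->E, B3->T, B4->E, B3->T, B4->E, B3->T, B4->S, B3->F, B5->F; covered: B1=T, B2=E, B3=T, B3=F, B4=S, B4=E, B5=F
#7 (g=-1, n=5, w=8) -> B2->E, B1->T, B4->E, B3->T, B4->E, B3->T, B4->E, B3->T, B4->E, B3->T, B4->E, B3->T, B4->S, B3->F, ...; covered: B1=T, B2=E, B3=T, B3=F, B4=S, B4=E, B5=F
#8 (g=0, n=5, w=7) -> B2->E, B1->T, B4->E, B3->T, B4->E, B3->T, B4->E, B3->T, B4->E, B3->T, B4->S, B3->F, B5->F; covered: B1=T, B2=E, B3=T, B3=F, B4=S, B4=E, B5=F
#9 (g=0, n=5, w=4) -> B2->S, B1->T, B4->E, B3->T, B4->E, B3->T, B4->E, B3->T, B4->E, B3->T, B4->S, B3->F, B5->F; covered: B1=T, B2=S, B3=T, B3=F, B4=S, B4=E, B5=F
union over all inputs: B1=T, B1=F, B2=S, B2=E, B3=T, B3=F, B4=S, B4=E, B5=F (9 outcomes)
no size-1 subset reaches all 9 outcomes (best union: 7/9)
size 2: inputs {3, 4} cover all 9 outcomes, and no lexicographically smaller subset of this size does
Answer: 2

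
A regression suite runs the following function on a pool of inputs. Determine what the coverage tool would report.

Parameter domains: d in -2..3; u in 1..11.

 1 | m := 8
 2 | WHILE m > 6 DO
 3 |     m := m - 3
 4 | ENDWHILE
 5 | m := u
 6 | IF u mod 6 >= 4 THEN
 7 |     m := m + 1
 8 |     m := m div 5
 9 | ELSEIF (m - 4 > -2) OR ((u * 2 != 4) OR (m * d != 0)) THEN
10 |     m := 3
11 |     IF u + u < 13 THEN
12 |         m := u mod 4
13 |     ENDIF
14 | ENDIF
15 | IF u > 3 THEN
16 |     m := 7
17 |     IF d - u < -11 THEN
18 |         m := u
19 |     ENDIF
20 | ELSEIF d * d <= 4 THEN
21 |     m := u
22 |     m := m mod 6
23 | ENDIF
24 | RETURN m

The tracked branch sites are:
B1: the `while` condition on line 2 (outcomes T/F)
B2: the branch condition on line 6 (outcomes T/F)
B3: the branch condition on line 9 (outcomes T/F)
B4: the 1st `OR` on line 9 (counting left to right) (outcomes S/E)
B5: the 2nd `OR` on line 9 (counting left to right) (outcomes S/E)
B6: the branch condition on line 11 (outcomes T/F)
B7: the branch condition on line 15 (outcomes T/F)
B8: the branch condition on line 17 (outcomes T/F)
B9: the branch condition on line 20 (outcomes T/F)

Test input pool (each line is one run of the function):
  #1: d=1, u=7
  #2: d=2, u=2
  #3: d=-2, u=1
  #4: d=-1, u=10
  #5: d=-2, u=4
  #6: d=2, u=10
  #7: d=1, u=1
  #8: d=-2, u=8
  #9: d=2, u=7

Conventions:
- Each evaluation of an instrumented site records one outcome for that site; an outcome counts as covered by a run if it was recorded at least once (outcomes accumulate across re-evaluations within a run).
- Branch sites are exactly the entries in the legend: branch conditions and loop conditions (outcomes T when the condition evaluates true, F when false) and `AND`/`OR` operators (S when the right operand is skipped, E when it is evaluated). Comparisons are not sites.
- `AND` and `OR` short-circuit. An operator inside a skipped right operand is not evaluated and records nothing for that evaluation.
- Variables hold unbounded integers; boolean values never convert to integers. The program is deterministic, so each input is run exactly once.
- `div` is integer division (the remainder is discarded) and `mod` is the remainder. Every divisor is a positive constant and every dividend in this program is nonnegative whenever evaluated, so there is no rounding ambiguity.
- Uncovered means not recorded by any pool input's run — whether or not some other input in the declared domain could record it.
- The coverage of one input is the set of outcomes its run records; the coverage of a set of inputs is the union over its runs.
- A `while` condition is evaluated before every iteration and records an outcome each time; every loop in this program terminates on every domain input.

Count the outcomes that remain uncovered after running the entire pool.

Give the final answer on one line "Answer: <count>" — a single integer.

input #1, d=1, u=7: outcomes B1=T, B1=F, B2=F, B3=T, B4=S, B6=F, B7=T, B8=F
input #2, d=2, u=2: outcomes B1=T, B1=F, B2=F, B3=T, B4=E, B5=E, B6=T, B7=F, B9=T
input #3, d=-2, u=1: outcomes B1=T, B1=F, B2=F, B3=T, B4=E, B5=S, B6=T, B7=F, B9=T
input #4, d=-1, u=10: outcomes B1=T, B1=F, B2=T, B7=T, B8=F
input #5, d=-2, u=4: outcomes B1=T, B1=F, B2=T, B7=T, B8=F
input #6, d=2, u=10: outcomes B1=T, B1=F, B2=T, B7=T, B8=F
input #7, d=1, u=1: outcomes B1=T, B1=F, B2=F, B3=T, B4=E, B5=S, B6=T, B7=F, B9=T
input #8, d=-2, u=8: outcomes B1=T, B1=F, B2=F, B3=T, B4=S, B6=F, B7=T, B8=F
input #9, d=2, u=7: outcomes B1=T, B1=F, B2=F, B3=T, B4=S, B6=F, B7=T, B8=F
union over the pool: B1=T, B1=F, B2=T, B2=F, B3=T, B4=S, B4=E, B5=S, B5=E, B6=T, B6=F, B7=T, B7=F, B8=F, B9=T
uncovered (3 of 18): B3=F, B8=T, B9=F

Answer: 3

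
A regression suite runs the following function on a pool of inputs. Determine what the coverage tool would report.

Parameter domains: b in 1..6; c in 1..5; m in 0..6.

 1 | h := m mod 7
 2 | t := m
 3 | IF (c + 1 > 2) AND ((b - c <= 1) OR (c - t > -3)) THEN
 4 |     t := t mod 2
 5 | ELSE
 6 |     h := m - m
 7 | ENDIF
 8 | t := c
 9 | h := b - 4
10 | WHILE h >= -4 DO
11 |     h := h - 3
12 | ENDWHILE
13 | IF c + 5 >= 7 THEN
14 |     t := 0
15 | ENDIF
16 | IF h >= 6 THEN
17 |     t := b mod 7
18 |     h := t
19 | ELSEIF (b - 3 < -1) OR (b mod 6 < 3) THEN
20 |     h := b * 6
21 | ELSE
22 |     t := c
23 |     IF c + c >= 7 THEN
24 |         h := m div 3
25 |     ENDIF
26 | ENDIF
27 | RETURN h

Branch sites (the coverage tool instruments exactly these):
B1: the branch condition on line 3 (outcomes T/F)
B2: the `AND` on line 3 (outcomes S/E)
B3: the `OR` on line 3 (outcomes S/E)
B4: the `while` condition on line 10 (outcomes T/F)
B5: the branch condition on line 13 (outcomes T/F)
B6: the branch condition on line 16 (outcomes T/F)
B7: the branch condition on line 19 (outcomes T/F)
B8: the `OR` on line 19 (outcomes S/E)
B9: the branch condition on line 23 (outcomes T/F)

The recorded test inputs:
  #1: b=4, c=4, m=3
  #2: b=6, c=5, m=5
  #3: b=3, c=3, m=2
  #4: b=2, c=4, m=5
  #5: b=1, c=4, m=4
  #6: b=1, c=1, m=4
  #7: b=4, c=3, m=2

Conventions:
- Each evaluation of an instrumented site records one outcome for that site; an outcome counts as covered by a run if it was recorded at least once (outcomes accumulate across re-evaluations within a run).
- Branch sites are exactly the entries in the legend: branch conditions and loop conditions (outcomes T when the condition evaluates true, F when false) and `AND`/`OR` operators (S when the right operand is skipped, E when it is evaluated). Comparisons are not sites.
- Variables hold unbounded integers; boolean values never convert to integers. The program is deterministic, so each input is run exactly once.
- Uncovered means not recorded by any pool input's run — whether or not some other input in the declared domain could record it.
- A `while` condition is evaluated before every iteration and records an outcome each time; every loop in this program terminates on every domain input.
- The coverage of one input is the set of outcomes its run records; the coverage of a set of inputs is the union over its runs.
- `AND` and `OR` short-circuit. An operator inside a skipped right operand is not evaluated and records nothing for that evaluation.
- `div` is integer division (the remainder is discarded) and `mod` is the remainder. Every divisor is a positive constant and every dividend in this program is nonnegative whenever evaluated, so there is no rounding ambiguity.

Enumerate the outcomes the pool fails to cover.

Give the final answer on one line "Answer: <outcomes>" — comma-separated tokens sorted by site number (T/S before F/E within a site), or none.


input #1, b=4, c=4, m=3: events B2->E, B3->S, B1->T, B4->T, B4->T, B4->F, B5->T, B6->F, B8->E, B7->F, B9->T; outcomes B1=T, B2=E, B3=S, B4=T, B4=F, B5=T, B6=F, B7=F, B8=E, B9=T
input #2, b=6, c=5, m=5: events B2->E, B3->S, B1->T, B4->T, B4->T, B4->T, B4->F, B5->T, B6->F, B8->E, B7->T; outcomes B1=T, B2=E, B3=S, B4=T, B4=F, B5=T, B6=F, B7=T, B8=E
input #3, b=3, c=3, m=2: events B2->E, B3->S, B1->T, B4->T, B4->T, B4->F, B5->T, B6->F, B8->E, B7->F, B9->F; outcomes B1=T, B2=E, B3=S, B4=T, B4=F, B5=T, B6=F, B7=F, B8=E, B9=F
input #4, b=2, c=4, m=5: events B2->E, B3->S, B1->T, B4->T, B4->F, B5->T, B6->F, B8->E, B7->T; outcomes B1=T, B2=E, B3=S, B4=T, B4=F, B5=T, B6=F, B7=T, B8=E
input #5, b=1, c=4, m=4: events B2->E, B3->S, B1->T, B4->T, B4->F, B5->T, B6->F, B8->S, B7->T; outcomes B1=T, B2=E, B3=S, B4=T, B4=F, B5=T, B6=F, B7=T, B8=S
input #6, b=1, c=1, m=4: events B2->S, B1->F, B4->T, B4->F, B5->F, B6->F, B8->S, B7->T; outcomes B1=F, B2=S, B4=T, B4=F, B5=F, B6=F, B7=T, B8=S
input #7, b=4, c=3, m=2: events B2->E, B3->S, B1->T, B4->T, B4->T, B4->F, B5->T, B6->F, B8->E, B7->F, B9->F; outcomes B1=T, B2=E, B3=S, B4=T, B4=F, B5=T, B6=F, B7=F, B8=E, B9=F
union over the pool: B1=T, B1=F, B2=S, B2=E, B3=S, B4=T, B4=F, B5=T, B5=F, B6=F, B7=T, B7=F, B8=S, B8=E, B9=T, B9=F
uncovered (2 of 18): B3=E, B6=T
Answer: B3=E, B6=T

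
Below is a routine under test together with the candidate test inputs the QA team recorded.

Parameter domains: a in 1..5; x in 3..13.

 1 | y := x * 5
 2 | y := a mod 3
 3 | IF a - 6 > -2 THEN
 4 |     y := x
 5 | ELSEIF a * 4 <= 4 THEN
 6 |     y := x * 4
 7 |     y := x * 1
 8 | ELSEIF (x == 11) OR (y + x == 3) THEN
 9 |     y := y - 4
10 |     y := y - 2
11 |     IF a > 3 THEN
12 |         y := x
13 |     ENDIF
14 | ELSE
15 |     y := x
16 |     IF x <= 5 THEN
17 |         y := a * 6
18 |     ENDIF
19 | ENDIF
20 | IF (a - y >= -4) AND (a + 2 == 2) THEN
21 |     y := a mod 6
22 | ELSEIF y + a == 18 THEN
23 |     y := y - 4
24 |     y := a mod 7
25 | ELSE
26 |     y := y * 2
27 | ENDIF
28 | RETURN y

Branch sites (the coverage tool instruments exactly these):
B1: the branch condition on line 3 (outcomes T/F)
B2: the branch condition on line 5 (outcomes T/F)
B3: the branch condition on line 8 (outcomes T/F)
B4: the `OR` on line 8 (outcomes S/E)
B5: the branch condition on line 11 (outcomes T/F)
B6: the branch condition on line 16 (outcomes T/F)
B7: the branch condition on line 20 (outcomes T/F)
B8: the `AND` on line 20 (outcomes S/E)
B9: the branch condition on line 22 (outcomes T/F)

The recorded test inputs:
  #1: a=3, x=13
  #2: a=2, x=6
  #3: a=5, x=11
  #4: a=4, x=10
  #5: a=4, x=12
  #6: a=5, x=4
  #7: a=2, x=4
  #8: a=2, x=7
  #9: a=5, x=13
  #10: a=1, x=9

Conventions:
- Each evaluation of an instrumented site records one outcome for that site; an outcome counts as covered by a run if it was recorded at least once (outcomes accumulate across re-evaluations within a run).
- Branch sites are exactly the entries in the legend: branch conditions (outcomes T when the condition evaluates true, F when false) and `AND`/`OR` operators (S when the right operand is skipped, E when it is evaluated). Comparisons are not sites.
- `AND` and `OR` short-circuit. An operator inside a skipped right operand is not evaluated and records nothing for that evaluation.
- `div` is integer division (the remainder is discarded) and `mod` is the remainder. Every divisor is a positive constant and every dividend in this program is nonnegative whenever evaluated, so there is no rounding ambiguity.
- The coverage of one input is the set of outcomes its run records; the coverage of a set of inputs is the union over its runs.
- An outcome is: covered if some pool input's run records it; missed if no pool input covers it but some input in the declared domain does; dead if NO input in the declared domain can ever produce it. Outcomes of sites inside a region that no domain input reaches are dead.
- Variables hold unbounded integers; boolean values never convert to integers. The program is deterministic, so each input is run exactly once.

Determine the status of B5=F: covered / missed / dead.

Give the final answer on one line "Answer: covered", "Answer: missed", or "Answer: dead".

no pool input records B5=F
but domain input (a=2, x=11) does record it -> reachable, so missed

Answer: missed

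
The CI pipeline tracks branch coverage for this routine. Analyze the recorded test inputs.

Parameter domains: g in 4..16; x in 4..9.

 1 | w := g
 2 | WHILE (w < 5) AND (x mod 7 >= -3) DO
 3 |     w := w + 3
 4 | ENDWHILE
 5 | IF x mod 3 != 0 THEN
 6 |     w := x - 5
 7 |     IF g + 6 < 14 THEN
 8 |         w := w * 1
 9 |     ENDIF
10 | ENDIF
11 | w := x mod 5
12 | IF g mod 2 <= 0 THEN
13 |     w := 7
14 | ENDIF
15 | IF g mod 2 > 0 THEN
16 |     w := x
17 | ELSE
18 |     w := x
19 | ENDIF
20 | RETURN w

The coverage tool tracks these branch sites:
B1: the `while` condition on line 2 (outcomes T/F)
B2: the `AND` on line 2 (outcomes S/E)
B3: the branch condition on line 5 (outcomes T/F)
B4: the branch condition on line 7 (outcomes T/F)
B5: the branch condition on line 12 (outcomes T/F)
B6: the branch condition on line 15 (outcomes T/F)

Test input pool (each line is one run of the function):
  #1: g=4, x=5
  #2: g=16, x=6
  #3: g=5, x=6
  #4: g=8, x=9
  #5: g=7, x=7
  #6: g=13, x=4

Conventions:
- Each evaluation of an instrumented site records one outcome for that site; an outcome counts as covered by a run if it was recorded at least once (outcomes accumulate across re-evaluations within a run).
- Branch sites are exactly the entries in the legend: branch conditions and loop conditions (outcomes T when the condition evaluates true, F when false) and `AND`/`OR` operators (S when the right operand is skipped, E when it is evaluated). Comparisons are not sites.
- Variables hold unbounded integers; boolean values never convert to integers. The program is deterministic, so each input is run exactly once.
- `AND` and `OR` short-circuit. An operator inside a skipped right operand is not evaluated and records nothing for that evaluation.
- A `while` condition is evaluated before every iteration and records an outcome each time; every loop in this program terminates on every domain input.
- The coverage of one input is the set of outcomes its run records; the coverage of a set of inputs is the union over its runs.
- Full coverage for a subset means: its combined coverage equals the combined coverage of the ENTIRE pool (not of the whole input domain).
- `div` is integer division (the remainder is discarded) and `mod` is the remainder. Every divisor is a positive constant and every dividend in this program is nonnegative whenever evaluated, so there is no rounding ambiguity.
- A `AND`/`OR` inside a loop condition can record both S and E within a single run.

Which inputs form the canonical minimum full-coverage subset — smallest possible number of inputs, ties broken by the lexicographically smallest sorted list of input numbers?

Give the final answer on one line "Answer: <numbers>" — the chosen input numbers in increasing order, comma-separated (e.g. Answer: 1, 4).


input #1 (g=4, x=5): covers B1=T, B1=F, B2=S, B2=E, B3=T, B4=T, B5=T, B6=F
input #2 (g=16, x=6): covers B1=F, B2=S, B3=F, B5=T, B6=F
input #3 (g=5, x=6): covers B1=F, B2=S, B3=F, B5=F, B6=T
input #4 (g=8, x=9): covers B1=F, B2=S, B3=F, B5=T, B6=F
input #5 (g=7, x=7): covers B1=F, B2=S, B3=T, B4=T, B5=F, B6=T
input #6 (g=13, x=4): covers B1=F, B2=S, B3=T, B4=F, B5=F, B6=T
the full pool covers 12 outcomes: B1=T, B1=F, B2=S, B2=E, B3=T, B3=F, B4=T, B4=F, B5=T, B5=F, B6=T, B6=F
checked all size-1 subsets: none covers 12 outcomes (max 8/12)
checked all size-2 subsets: none covers 12 outcomes (max 11/12)
the canonical winner is {1, 2, 6}: size 3, full 12-outcome coverage, earliest index list among size-3 covers
Answer: 1, 2, 6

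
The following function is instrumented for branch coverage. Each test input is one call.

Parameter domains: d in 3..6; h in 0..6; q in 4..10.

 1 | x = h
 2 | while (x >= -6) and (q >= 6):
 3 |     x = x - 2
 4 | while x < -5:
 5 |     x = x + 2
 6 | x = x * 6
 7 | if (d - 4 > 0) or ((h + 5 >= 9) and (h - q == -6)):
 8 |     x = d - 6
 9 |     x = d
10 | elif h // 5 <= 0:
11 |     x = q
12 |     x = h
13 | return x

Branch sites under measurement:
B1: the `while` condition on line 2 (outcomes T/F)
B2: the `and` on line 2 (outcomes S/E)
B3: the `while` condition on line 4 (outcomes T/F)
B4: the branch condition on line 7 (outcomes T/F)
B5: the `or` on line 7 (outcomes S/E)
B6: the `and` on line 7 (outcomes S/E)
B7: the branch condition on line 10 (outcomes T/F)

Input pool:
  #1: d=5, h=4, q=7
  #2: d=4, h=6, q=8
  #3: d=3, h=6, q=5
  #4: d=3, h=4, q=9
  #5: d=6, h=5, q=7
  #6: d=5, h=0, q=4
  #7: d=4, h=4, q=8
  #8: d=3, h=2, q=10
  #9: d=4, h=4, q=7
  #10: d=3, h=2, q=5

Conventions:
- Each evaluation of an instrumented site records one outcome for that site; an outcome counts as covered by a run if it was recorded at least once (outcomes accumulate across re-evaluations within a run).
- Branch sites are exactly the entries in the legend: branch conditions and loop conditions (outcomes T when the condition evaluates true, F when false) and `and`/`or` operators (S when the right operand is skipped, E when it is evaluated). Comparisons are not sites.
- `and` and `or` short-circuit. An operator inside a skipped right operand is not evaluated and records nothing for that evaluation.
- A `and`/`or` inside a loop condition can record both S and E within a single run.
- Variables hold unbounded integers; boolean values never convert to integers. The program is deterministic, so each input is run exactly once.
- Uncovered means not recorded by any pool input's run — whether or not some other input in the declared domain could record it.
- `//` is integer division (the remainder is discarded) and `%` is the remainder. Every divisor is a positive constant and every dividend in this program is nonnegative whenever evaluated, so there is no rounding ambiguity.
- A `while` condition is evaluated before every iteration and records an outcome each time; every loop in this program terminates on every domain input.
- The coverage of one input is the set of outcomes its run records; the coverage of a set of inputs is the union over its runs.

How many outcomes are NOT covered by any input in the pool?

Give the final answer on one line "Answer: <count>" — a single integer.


input #1, d=5, h=4, q=7: outcomes B1=T, B1=F, B2=S, B2=E, B3=T, B3=F, B4=T, B5=S
input #2, d=4, h=6, q=8: outcomes B1=T, B1=F, B2=S, B2=E, B3=T, B3=F, B4=F, B5=E, B6=E, B7=F
input #3, d=3, h=6, q=5: outcomes B1=F, B2=E, B3=F, B4=F, B5=E, B6=E, B7=F
input #4, d=3, h=4, q=9: outcomes B1=T, B1=F, B2=S, B2=E, B3=T, B3=F, B4=F, B5=E, B6=E, B7=T
input #5, d=6, h=5, q=7: outcomes B1=T, B1=F, B2=S, B2=E, B3=T, B3=F, B4=T, B5=S
input #6, d=5, h=0, q=4: outcomes B1=F, B2=E, B3=F, B4=T, B5=S
input #7, d=4, h=4, q=8: outcomes B1=T, B1=F, B2=S, B2=E, B3=T, B3=F, B4=F, B5=E, B6=E, B7=T
input #8, d=3, h=2, q=10: outcomes B1=T, B1=F, B2=S, B2=E, B3=T, B3=F, B4=F, B5=E, B6=S, B7=T
input #9, d=4, h=4, q=7: outcomes B1=T, B1=F, B2=S, B2=E, B3=T, B3=F, B4=F, B5=E, B6=E, B7=T
input #10, d=3, h=2, q=5: outcomes B1=F, B2=E, B3=F, B4=F, B5=E, B6=S, B7=T
union over the pool: B1=T, B1=F, B2=S, B2=E, B3=T, B3=F, B4=T, B4=F, B5=S, B5=E, B6=S, B6=E, B7=T, B7=F
uncovered (0 of 14): none
Answer: 0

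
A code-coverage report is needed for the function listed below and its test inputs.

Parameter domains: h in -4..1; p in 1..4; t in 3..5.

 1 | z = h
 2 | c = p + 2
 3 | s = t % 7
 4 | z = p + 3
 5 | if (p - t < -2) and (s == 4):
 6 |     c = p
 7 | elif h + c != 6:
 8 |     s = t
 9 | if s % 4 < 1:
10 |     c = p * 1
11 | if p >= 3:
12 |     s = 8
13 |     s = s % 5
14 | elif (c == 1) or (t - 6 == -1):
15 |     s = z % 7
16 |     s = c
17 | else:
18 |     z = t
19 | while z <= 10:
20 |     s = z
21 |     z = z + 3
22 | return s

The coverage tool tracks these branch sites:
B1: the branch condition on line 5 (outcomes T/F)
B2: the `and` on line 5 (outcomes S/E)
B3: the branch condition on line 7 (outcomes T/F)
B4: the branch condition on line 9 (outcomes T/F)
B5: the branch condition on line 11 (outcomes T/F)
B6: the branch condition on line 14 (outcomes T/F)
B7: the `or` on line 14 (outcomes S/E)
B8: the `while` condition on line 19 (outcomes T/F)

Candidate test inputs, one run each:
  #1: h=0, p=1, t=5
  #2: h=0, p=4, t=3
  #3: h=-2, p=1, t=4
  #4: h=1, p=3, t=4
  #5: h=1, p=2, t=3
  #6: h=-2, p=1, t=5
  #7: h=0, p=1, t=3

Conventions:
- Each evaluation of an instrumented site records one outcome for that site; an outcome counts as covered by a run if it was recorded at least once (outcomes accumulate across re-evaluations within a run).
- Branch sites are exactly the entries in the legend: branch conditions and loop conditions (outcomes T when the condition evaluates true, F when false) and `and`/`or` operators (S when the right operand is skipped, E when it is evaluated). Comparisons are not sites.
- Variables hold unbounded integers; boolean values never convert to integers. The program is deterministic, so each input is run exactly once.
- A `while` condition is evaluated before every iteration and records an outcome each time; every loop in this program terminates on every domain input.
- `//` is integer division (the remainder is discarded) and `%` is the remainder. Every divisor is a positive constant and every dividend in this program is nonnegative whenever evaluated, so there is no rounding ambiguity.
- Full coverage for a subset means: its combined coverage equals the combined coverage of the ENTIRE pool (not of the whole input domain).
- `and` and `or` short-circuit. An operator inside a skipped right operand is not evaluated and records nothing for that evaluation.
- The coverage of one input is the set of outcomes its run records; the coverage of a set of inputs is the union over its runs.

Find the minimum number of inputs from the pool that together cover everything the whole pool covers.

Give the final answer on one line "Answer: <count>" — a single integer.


run #1 (h=0, p=1, t=5) runs B2->E, B1->F, B3->T, B4->F, B5->F, B7->E, B6->T, B8->T, B8->T, B8->T, B8->F; records B1=F, B2=E, B3=T, B4=F, B5=F, B6=T, B7=E, B8=T, B8=F
run #2 (h=0, p=4, t=3) runs B2->S, B1->F, B3->F, B4->F, B5->T, B8->T, B8->T, B8->F; records B1=F, B2=S, B3=F, B4=F, B5=T, B8=T, B8=F
run #3 (h=-2, p=1, t=4) runs B2->E, B1->T, B4->T, B5->F, B7->S, B6->T, B8->T, B8->T, B8->T, B8->F; records B1=T, B2=E, B4=T, B5=F, B6=T, B7=S, B8=T, B8=F
run #4 (h=1, p=3, t=4) runs B2->S, B1->F, B3->F, B4->T, B5->T, B8->T, B8->T, B8->F; records B1=F, B2=S, B3=F, B4=T, B5=T, B8=T, B8=F
run #5 (h=1, p=2, t=3) runs B2->S, B1->F, B3->T, B4->F, B5->F, B7->E, B6->F, B8->T, B8->T, B8->T, B8->F; records B1=F, B2=S, B3=T, B4=F, B5=F, B6=F, B7=E, B8=T, B8=F
run #6 (h=-2, p=1, t=5) runs B2->E, B1->F, B3->T, B4->F, B5->F, B7->E, B6->T, B8->T, B8->T, B8->T, B8->F; records B1=F, B2=E, B3=T, B4=F, B5=F, B6=T, B7=E, B8=T, B8=F
run #7 (h=0, p=1, t=3) runs B2->S, B1->F, B3->T, B4->F, B5->F, B7->E, B6->F, B8->T, B8->T, B8->T, B8->F; records B1=F, B2=S, B3=T, B4=F, B5=F, B6=F, B7=E, B8=T, B8=F
together the pool reaches 16 outcomes: B1=T, B1=F, B2=S, B2=E, B3=T, B3=F, B4=T, B4=F, B5=T, B5=F, B6=T, B6=F, B7=S, B7=E, B8=T, B8=F
every size-1 subset falls short of the 16 outcomes (best: 9/16)
every size-2 subset falls short of the 16 outcomes (best: 14/16)
inputs {2, 3, 5} (size 3) cover everything; no size-3 subset with a lexicographically smaller index list covers all 16
Answer: 3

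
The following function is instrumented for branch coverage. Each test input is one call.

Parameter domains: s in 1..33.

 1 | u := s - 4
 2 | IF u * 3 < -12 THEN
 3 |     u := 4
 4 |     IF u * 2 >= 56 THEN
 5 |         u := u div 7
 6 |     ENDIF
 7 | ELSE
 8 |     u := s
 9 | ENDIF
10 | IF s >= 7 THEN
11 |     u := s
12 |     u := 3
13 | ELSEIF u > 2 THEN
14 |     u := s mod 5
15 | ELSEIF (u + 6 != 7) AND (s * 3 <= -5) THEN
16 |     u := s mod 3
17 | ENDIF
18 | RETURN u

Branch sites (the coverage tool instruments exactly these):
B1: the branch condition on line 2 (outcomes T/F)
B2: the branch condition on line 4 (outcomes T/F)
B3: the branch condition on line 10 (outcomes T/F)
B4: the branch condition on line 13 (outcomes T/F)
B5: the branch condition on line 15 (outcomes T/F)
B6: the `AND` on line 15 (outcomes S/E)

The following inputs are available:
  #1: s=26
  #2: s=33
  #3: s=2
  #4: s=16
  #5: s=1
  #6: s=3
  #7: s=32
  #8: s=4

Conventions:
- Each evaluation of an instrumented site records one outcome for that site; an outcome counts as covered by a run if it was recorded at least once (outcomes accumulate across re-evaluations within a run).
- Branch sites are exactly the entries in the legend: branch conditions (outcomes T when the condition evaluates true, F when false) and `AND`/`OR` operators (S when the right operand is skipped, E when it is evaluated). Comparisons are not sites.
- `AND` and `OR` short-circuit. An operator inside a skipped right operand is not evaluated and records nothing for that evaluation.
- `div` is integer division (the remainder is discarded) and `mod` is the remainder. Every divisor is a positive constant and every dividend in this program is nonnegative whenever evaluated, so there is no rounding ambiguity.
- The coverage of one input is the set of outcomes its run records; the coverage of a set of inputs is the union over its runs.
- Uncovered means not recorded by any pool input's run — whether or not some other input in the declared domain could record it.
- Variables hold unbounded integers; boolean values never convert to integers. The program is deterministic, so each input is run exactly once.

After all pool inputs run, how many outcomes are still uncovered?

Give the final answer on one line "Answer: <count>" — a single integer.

input #1, s=26: events B1->F, B3->T; outcomes B1=F, B3=T
input #2, s=33: events B1->F, B3->T; outcomes B1=F, B3=T
input #3, s=2: events B1->F, B3->F, B4->F, B6->E, B5->F; outcomes B1=F, B3=F, B4=F, B5=F, B6=E
input #4, s=16: events B1->F, B3->T; outcomes B1=F, B3=T
input #5, s=1: events B1->F, B3->F, B4->F, B6->S, B5->F; outcomes B1=F, B3=F, B4=F, B5=F, B6=S
input #6, s=3: events B1->F, B3->F, B4->T; outcomes B1=F, B3=F, B4=T
input #7, s=32: events B1->F, B3->T; outcomes B1=F, B3=T
input #8, s=4: events B1->F, B3->F, B4->T; outcomes B1=F, B3=F, B4=T
union over the pool: B1=F, B3=T, B3=F, B4=T, B4=F, B5=F, B6=S, B6=E
uncovered (4 of 12): B1=T, B2=T, B2=F, B5=T

Answer: 4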